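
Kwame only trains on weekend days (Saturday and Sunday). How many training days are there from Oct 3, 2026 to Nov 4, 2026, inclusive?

10

Oct 3, 2026 is a Saturday.
From Oct 3, 2026 to Nov 4, 2026 is 33 days inclusive.
33 = 7 × 4 + 5, so there are 4 full weeks plus 5 extra days.
Each full week contributes 2 weekend days (Sat, Sun): 4 × 2 = 8.
The 5 extra days are Saturday, Sunday, Monday, Tuesday, Wednesday — 2 of them qualify.
Total: 8 + 2 = 10.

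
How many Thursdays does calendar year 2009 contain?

53

1 January 2009 is a Thursday.
From 1 January 2009 to 31 December 2009 is 365 days inclusive.
365 = 7 × 52 + 1, so there are 52 full weeks plus 1 extra day.
Each full week contributes one Thursday: 52 so far.
The 1 extra day is Thu — 1 of them qualifies.
Total: 52 + 1 = 53.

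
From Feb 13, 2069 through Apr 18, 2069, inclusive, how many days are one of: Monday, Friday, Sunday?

Feb 13, 2069 is a Wednesday.
That's 65 days from start to end, counting both.
65 = 7 × 9 + 2, so there are 9 full weeks plus 2 extra days.
Each full week contributes 3 days from the set (Mon, Fri, Sun): 9 × 3 = 27.
The 2 extra days are Wednesday, Thursday — none qualify.
Total: 27 + 0 = 27.

27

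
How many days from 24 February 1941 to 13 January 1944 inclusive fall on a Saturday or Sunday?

300

24 February 1941 is a Monday.
The range spans 1054 days (inclusive of both endpoints).
1054 = 7 × 150 + 4, so there are 150 full weeks plus 4 extra days.
Each full week contributes 2 days from the set (Sat, Sun): 150 × 2 = 300.
The 4 extra days are Mon, Tue, Wed, Thu — none qualify.
Total: 300 + 0 = 300.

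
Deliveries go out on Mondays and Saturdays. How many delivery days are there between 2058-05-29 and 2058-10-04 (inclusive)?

36

2058-05-29 is a Wednesday.
That's 129 days from start to end, counting both.
129 = 7 × 18 + 3, so there are 18 full weeks plus 3 extra days.
Each full week contributes 2 days from the set (Mon, Sat): 18 × 2 = 36.
The 3 extra days are Wednesday, Thursday, Friday — none qualify.
Total: 36 + 0 = 36.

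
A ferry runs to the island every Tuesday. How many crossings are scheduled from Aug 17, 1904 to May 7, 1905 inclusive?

37 Tuesdays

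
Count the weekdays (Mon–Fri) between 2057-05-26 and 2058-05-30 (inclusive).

264 weekdays

2057-05-26 is a Saturday.
From 2057-05-26 to 2058-05-30 is 370 days inclusive.
370 = 7 × 52 + 6, so there are 52 full weeks plus 6 extra days.
Each full week contributes 5 weekdays (Mon–Fri): 52 × 5 = 260.
The 6 extra days are Sat, Sun, Mon, Tue, Wed, Thu — 4 of them qualify.
Total: 260 + 4 = 264.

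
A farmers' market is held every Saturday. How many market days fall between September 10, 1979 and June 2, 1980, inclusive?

38

September 10, 1979 is a Monday.
From September 10, 1979 to June 2, 1980 is 267 days inclusive.
267 = 7 × 38 + 1, so there are 38 full weeks plus 1 extra day.
Each full week contributes one Saturday: 38 so far.
The 1 extra day is Monday — none qualify.
Total: 38 + 0 = 38.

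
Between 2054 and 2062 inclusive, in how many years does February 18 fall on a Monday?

Day of week of February 18 in each year:
2054: Wed, 2055: Thu, 2056: Fri, 2057: Sun, 2058: Mon ✓, 2059: Tue, 2060: Wed, 2061: Fri, 2062: Sat
Mondays: 2058.

1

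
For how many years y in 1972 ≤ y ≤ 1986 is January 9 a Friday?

Day of week of January 9 in each year:
1972: Sun, 1973: Tue, 1974: Wed, 1975: Thu, 1976: Fri ✓, 1977: Sun, 1978: Mon, 1979: Tue, 1980: Wed, 1981: Fri ✓, 1982: Sat, 1983: Sun, 1984: Mon, 1985: Wed, 1986: Thu
Fridays: 1976, 1981.

2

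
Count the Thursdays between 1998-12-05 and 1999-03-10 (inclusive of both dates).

13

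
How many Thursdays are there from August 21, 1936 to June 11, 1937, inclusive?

August 21, 1936 is a Friday.
From August 21, 1936 to June 11, 1937 is 295 days inclusive.
295 = 7 × 42 + 1, so there are 42 full weeks plus 1 extra day.
Each full week contributes one Thursday: 42 so far.
The 1 extra day is Fri — none qualify.
Total: 42 + 0 = 42.

42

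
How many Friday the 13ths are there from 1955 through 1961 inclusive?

13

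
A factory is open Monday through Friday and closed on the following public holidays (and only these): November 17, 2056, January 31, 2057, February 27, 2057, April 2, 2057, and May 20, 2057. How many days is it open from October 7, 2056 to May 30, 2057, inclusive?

164 working days

October 7, 2056 is a Saturday.
From October 7, 2056 to May 30, 2057 is 236 days inclusive.
236 = 7 × 33 + 5, so there are 33 full weeks plus 5 extra days.
Each full week contributes 5 weekdays (Mon–Fri): 33 × 5 = 165.
The 5 extra days are Saturday, Sunday, Monday, Tuesday, Wednesday — 3 of them qualify.
Total: 165 + 3 = 168.
Holidays: November 17, 2056 (Fri); January 31, 2057 (Wed); February 27, 2057 (Tue); April 2, 2057 (Mon); May 20, 2057 (Sun).
4 of the 5 holidays fall on weekdays; the rest are weekends and were already excluded.
Business days: 168 − 4 = 164.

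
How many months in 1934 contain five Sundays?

4

A month has five Sundays exactly when Sunday falls within its first (length − 28) days.
Jan: 31 days, starts Mon → 5 of Mon, Tue, Wed
Feb: 28 days, starts Thu → 5 of (none)
Mar: 31 days, starts Thu → 5 of Thu, Fri, Sat
Apr: 30 days, starts Sun → 5 of Sun, Mon ✓
May: 31 days, starts Tue → 5 of Tue, Wed, Thu
Jun: 30 days, starts Fri → 5 of Fri, Sat
Jul: 31 days, starts Sun → 5 of Sun, Mon, Tue ✓
Aug: 31 days, starts Wed → 5 of Wed, Thu, Fri
Sep: 30 days, starts Sat → 5 of Sat, Sun ✓
Oct: 31 days, starts Mon → 5 of Mon, Tue, Wed
Nov: 30 days, starts Thu → 5 of Thu, Fri
Dec: 31 days, starts Sat → 5 of Sat, Sun, Mon ✓
Months with five Sundays: Apr, Jul, Sep, Dec.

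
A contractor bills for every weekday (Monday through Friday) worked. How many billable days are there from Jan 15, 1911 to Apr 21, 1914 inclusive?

852 weekdays

Jan 15, 1911 is a Sunday.
The range spans 1193 days (inclusive of both endpoints).
1193 = 7 × 170 + 3, so there are 170 full weeks plus 3 extra days.
Each full week contributes 5 weekdays (Mon–Fri): 170 × 5 = 850.
The 3 extra days are Sunday, Monday, Tuesday — 2 of them qualify.
Total: 850 + 2 = 852.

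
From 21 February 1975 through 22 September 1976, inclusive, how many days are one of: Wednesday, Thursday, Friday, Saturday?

21 February 1975 is a Friday.
That's 580 days from start to end, counting both.
580 = 7 × 82 + 6, so there are 82 full weeks plus 6 extra days.
Each full week contributes 4 days from the set (Wed, Thu, Fri, Sat): 82 × 4 = 328.
The 6 extra days are Fri, Sat, Sun, Mon, Tue, Wed — 3 of them qualify.
Total: 328 + 3 = 331.

331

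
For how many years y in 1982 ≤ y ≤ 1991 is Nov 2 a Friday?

Day of week of November 2 in each year:
1982: Tue, 1983: Wed, 1984: Fri ✓, 1985: Sat, 1986: Sun, 1987: Mon, 1988: Wed, 1989: Thu, 1990: Fri ✓, 1991: Sat
Fridays: 1984, 1990.

2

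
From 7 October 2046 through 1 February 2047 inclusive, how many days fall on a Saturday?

7 October 2046 is a Sunday.
That's 118 days from start to end, counting both.
118 = 7 × 16 + 6, so there are 16 full weeks plus 6 extra days.
Each full week contributes one Saturday: 16 so far.
The 6 extra days are Sun, Mon, Tue, Wed, Thu, Fri — none qualify.
Total: 16 + 0 = 16.

16 Saturdays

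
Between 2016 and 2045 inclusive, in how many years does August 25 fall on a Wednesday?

Day of week of August 25 in each year:
2016: Thu, 2017: Fri, 2018: Sat, 2019: Sun, 2020: Tue, 2021: Wed ✓, 2022: Thu, 2023: Fri, 2024: Sun, 2025: Mon, 2026: Tue, 2027: Wed ✓, 2028: Fri, 2029: Sat, 2030: Sun, 2031: Mon, 2032: Wed ✓, 2033: Thu, 2034: Fri, 2035: Sat, 2036: Mon, 2037: Tue, 2038: Wed ✓, 2039: Thu, 2040: Sat, 2041: Sun, 2042: Mon, 2043: Tue, 2044: Thu, 2045: Fri
Wednesdays: 2021, 2027, 2032, 2038.

4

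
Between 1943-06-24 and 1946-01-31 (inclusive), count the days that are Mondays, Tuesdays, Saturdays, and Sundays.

544

1943-06-24 is a Thursday.
That's 953 days from start to end, counting both.
953 = 7 × 136 + 1, so there are 136 full weeks plus 1 extra day.
Each full week contributes 4 days from the set (Mon, Tue, Sat, Sun): 136 × 4 = 544.
The 1 extra day is Thursday — none qualify.
Total: 544 + 0 = 544.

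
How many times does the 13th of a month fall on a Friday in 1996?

The 13th falls on a Friday when the month's 13th has weekday Fri.
Jan 13 is Sat; Feb 13 is Tue; Mar 13 is Wed; Apr 13 is Sat; May 13 is Mon; Jun 13 is Thu; Jul 13 is Sat; Aug 13 is Tue; Sep 13 is Fri ✓; Oct 13 is Sun; Nov 13 is Wed; Dec 13 is Fri ✓.
Friday the 13ths: Sep, Dec.

2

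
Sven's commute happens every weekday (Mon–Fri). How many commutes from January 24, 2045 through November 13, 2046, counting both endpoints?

January 24, 2045 is a Tuesday.
From January 24, 2045 to November 13, 2046 is 659 days inclusive.
659 = 7 × 94 + 1, so there are 94 full weeks plus 1 extra day.
Each full week contributes 5 weekdays (Mon–Fri): 94 × 5 = 470.
The 1 extra day is Tuesday — 1 of them qualifies.
Total: 470 + 1 = 471.

471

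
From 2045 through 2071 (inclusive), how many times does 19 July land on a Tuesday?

3

Day of week of July 19 in each year:
2045: Wed, 2046: Thu, 2047: Fri, 2048: Sun, 2049: Mon, 2050: Tue ✓, 2051: Wed, 2052: Fri, 2053: Sat, 2054: Sun, 2055: Mon, 2056: Wed, 2057: Thu, 2058: Fri, 2059: Sat, 2060: Mon, 2061: Tue ✓, 2062: Wed, 2063: Thu, 2064: Sat, 2065: Sun, 2066: Mon, 2067: Tue ✓, 2068: Thu, 2069: Fri, 2070: Sat, 2071: Sun
Tuesdays: 2050, 2061, 2067.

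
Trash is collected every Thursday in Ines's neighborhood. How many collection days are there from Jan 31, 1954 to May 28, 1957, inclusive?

173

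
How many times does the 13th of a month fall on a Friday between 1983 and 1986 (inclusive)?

7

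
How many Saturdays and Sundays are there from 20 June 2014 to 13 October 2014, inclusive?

34

20 June 2014 is a Friday.
The range spans 116 days (inclusive of both endpoints).
116 = 7 × 16 + 4, so there are 16 full weeks plus 4 extra days.
Each full week contributes 2 weekend days (Sat, Sun): 16 × 2 = 32.
The 4 extra days are Fri, Sat, Sun, Mon — 2 of them qualify.
Total: 32 + 2 = 34.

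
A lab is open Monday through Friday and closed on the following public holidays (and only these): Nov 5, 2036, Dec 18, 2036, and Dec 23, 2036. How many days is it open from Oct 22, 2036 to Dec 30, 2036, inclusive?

47

Oct 22, 2036 is a Wednesday.
The range spans 70 days (inclusive of both endpoints).
70 = 7 × 10, so the span is exactly 10 full weeks.
Each full week contributes 5 weekdays (Mon–Fri): 10 × 5 = 50.
Total: 50.
Holidays: Nov 5, 2036 (Wed); Dec 18, 2036 (Thu); Dec 23, 2036 (Tue).
All 3 holidays fall on weekdays, so subtract 3.
Business days: 50 − 3 = 47.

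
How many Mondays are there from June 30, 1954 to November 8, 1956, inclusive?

123 Mondays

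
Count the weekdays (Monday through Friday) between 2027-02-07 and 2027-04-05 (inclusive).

41

2027-02-07 is a Sunday.
The range spans 58 days (inclusive of both endpoints).
58 = 7 × 8 + 2, so there are 8 full weeks plus 2 extra days.
Each full week contributes 5 weekdays (Mon–Fri): 8 × 5 = 40.
The 2 extra days are Sunday, Monday — 1 of them qualifies.
Total: 40 + 1 = 41.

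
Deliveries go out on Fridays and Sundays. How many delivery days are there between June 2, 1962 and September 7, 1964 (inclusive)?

237

June 2, 1962 is a Saturday.
From June 2, 1962 to September 7, 1964 is 829 days inclusive.
829 = 7 × 118 + 3, so there are 118 full weeks plus 3 extra days.
Each full week contributes 2 days from the set (Fri, Sun): 118 × 2 = 236.
The 3 extra days are Saturday, Sunday, Monday — 1 of them qualifies.
Total: 236 + 1 = 237.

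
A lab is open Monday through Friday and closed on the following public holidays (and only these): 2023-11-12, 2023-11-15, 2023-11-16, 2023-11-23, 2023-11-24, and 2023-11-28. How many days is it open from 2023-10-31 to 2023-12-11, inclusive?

2023-10-31 is a Tuesday.
From 2023-10-31 to 2023-12-11 is 42 days inclusive.
42 = 7 × 6, so the span is exactly 6 full weeks.
Each full week contributes 5 weekdays (Mon–Fri): 6 × 5 = 30.
Holidays: 2023-11-12 (Sun); 2023-11-15 (Wed); 2023-11-16 (Thu); 2023-11-23 (Thu); 2023-11-24 (Fri); 2023-11-28 (Tue).
5 of the 6 holidays fall on weekdays; the rest are weekends and were already excluded.
Business days: 30 − 5 = 25.

25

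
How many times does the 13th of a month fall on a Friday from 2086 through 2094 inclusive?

15

Friday-the-13ths by year:
2086: Sep, Dec
2087: Jun
2088: Feb, Aug
2089: May
2090: Jan, Oct
2091: Apr, Jul
2092: Jun
2093: Feb, Mar, Nov
2094: Aug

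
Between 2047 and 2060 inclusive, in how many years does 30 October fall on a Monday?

2

Day of week of October 30 in each year:
2047: Wed, 2048: Fri, 2049: Sat, 2050: Sun, 2051: Mon ✓, 2052: Wed, 2053: Thu, 2054: Fri, 2055: Sat, 2056: Mon ✓, 2057: Tue, 2058: Wed, 2059: Thu, 2060: Sat
Mondays: 2051, 2056.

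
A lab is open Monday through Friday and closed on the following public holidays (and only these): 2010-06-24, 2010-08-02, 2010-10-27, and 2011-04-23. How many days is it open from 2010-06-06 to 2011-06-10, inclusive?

2010-06-06 is a Sunday.
That's 370 days from start to end, counting both.
370 = 7 × 52 + 6, so there are 52 full weeks plus 6 extra days.
Each full week contributes 5 weekdays (Mon–Fri): 52 × 5 = 260.
The 6 extra days are Sun, Mon, Tue, Wed, Thu, Fri — 5 of them qualify.
Total: 260 + 5 = 265.
Holidays: 2010-06-24 (Thu); 2010-08-02 (Mon); 2010-10-27 (Wed); 2011-04-23 (Sat).
3 of the 4 holidays fall on weekdays; the rest are weekends and were already excluded.
Business days: 265 − 3 = 262.

262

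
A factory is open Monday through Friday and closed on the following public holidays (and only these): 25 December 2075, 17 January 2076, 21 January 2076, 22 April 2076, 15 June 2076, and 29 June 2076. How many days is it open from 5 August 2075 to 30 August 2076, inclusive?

274

5 August 2075 is a Monday.
That's 392 days from start to end, counting both.
392 = 7 × 56, so the span is exactly 56 full weeks.
Each full week contributes 5 weekdays (Mon–Fri): 56 × 5 = 280.
Total: 280.
Holidays: 25 December 2075 (Wed); 17 January 2076 (Fri); 21 January 2076 (Tue); 22 April 2076 (Wed); 15 June 2076 (Mon); 29 June 2076 (Mon).
All 6 holidays fall on weekdays, so subtract 6.
Business days: 280 − 6 = 274.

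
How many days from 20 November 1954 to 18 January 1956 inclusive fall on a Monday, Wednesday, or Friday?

182

20 November 1954 is a Saturday.
From 20 November 1954 to 18 January 1956 is 425 days inclusive.
425 = 7 × 60 + 5, so there are 60 full weeks plus 5 extra days.
Each full week contributes 3 days from the set (Mon, Wed, Fri): 60 × 3 = 180.
The 5 extra days are Sat, Sun, Mon, Tue, Wed — 2 of them qualify.
Total: 180 + 2 = 182.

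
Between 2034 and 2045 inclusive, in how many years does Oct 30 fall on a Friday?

2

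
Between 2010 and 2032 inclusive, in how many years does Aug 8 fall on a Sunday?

Day of week of August 8 in each year:
2010: Sun ✓, 2011: Mon, 2012: Wed, 2013: Thu, 2014: Fri, 2015: Sat, 2016: Mon, 2017: Tue, 2018: Wed, 2019: Thu, 2020: Sat, 2021: Sun ✓, 2022: Mon, 2023: Tue, 2024: Thu, 2025: Fri, 2026: Sat, 2027: Sun ✓, 2028: Tue, 2029: Wed, 2030: Thu, 2031: Fri, 2032: Sun ✓
Sundays: 2010, 2021, 2027, 2032.

4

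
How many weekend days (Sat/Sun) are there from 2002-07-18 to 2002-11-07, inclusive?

32

2002-07-18 is a Thursday.
The range spans 113 days (inclusive of both endpoints).
113 = 7 × 16 + 1, so there are 16 full weeks plus 1 extra day.
Each full week contributes 2 weekend days (Sat, Sun): 16 × 2 = 32.
The 1 extra day is Thu — none qualify.
Total: 32 + 0 = 32.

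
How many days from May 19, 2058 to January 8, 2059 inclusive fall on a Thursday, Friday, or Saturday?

99

May 19, 2058 is a Sunday.
From May 19, 2058 to January 8, 2059 is 235 days inclusive.
235 = 7 × 33 + 4, so there are 33 full weeks plus 4 extra days.
Each full week contributes 3 days from the set (Thu, Fri, Sat): 33 × 3 = 99.
The 4 extra days are Sunday, Monday, Tuesday, Wednesday — none qualify.
Total: 99 + 0 = 99.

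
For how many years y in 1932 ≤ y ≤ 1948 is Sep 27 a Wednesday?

3

Day of week of September 27 in each year:
1932: Tue, 1933: Wed ✓, 1934: Thu, 1935: Fri, 1936: Sun, 1937: Mon, 1938: Tue, 1939: Wed ✓, 1940: Fri, 1941: Sat, 1942: Sun, 1943: Mon, 1944: Wed ✓, 1945: Thu, 1946: Fri, 1947: Sat, 1948: Mon
Wednesdays: 1933, 1939, 1944.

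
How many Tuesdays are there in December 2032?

4

2032-12-01 is a Wednesday.
From 2032-12-01 to 2032-12-31 is 31 days inclusive.
31 = 7 × 4 + 3, so there are 4 full weeks plus 3 extra days.
Each full week contributes one Tuesday: 4 so far.
The 3 extra days are Wednesday, Thursday, Friday — none qualify.
Total: 4 + 0 = 4.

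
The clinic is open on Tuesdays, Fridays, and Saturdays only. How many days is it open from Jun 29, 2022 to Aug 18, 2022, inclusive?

21

Jun 29, 2022 is a Wednesday.
That's 51 days from start to end, counting both.
51 = 7 × 7 + 2, so there are 7 full weeks plus 2 extra days.
Each full week contributes 3 days from the set (Tue, Fri, Sat): 7 × 3 = 21.
The 2 extra days are Wed, Thu — none qualify.
Total: 21 + 0 = 21.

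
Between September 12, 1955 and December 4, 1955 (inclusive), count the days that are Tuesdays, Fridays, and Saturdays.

September 12, 1955 is a Monday.
The range spans 84 days (inclusive of both endpoints).
84 = 7 × 12, so the span is exactly 12 full weeks.
Each full week contributes 3 days from the set (Tue, Fri, Sat): 12 × 3 = 36.
Total: 36.

36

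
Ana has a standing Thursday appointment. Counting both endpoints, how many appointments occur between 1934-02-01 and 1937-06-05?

1934-02-01 is a Thursday.
From 1934-02-01 to 1937-06-05 is 1221 days inclusive.
1221 = 7 × 174 + 3, so there are 174 full weeks plus 3 extra days.
Each full week contributes one Thursday: 174 so far.
The 3 extra days are Thu, Fri, Sat — 1 of them qualifies.
Total: 174 + 1 = 175.

175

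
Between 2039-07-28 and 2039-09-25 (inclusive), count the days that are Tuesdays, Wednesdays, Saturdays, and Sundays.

34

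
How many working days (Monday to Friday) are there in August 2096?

1 August 2096 is a Wednesday.
The range spans 31 days (inclusive of both endpoints).
31 = 7 × 4 + 3, so there are 4 full weeks plus 3 extra days.
Each full week contributes 5 weekdays (Mon–Fri): 4 × 5 = 20.
The 3 extra days are Wed, Thu, Fri — 3 of them qualify.
Total: 20 + 3 = 23.

23 weekdays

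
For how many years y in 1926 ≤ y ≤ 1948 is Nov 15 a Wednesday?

Day of week of November 15 in each year:
1926: Mon, 1927: Tue, 1928: Thu, 1929: Fri, 1930: Sat, 1931: Sun, 1932: Tue, 1933: Wed ✓, 1934: Thu, 1935: Fri, 1936: Sun, 1937: Mon, 1938: Tue, 1939: Wed ✓, 1940: Fri, 1941: Sat, 1942: Sun, 1943: Mon, 1944: Wed ✓, 1945: Thu, 1946: Fri, 1947: Sat, 1948: Mon
Wednesdays: 1933, 1939, 1944.

3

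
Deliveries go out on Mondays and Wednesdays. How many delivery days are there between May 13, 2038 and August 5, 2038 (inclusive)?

24

May 13, 2038 is a Thursday.
The range spans 85 days (inclusive of both endpoints).
85 = 7 × 12 + 1, so there are 12 full weeks plus 1 extra day.
Each full week contributes 2 days from the set (Mon, Wed): 12 × 2 = 24.
The 1 extra day is Thursday — none qualify.
Total: 24 + 0 = 24.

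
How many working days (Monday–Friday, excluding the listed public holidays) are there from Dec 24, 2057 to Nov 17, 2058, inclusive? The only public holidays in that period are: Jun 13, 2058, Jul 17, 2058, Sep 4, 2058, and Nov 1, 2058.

Dec 24, 2057 is a Monday.
The range spans 329 days (inclusive of both endpoints).
329 = 7 × 47, so the span is exactly 47 full weeks.
Each full week contributes 5 weekdays (Mon–Fri): 47 × 5 = 235.
Holidays: Jun 13, 2058 (Thu); Jul 17, 2058 (Wed); Sep 4, 2058 (Wed); Nov 1, 2058 (Fri).
All 4 holidays fall on weekdays, so subtract 4.
Business days: 235 − 4 = 231.

231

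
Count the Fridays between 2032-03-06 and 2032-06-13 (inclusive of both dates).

14

2032-03-06 is a Saturday.
That's 100 days from start to end, counting both.
100 = 7 × 14 + 2, so there are 14 full weeks plus 2 extra days.
Each full week contributes one Friday: 14 so far.
The 2 extra days are Sat, Sun — none qualify.
Total: 14 + 0 = 14.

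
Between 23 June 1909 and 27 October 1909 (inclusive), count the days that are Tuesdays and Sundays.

36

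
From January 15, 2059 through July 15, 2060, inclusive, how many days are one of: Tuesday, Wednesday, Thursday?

236

January 15, 2059 is a Wednesday.
That's 548 days from start to end, counting both.
548 = 7 × 78 + 2, so there are 78 full weeks plus 2 extra days.
Each full week contributes 3 days from the set (Tue, Wed, Thu): 78 × 3 = 234.
The 2 extra days are Wed, Thu — 2 of them qualify.
Total: 234 + 2 = 236.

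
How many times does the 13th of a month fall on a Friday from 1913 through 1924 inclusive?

19

Friday-the-13ths by year:
1913: Jun
1914: Feb, Mar, Nov
1915: Aug
1916: Oct
1917: Apr, Jul
1918: Sep, Dec
1919: Jun
1920: Feb, Aug
1921: May
1922: Jan, Oct
1923: Apr, Jul
1924: Jun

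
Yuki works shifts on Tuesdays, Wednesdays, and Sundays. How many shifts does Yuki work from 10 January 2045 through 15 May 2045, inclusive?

10 January 2045 is a Tuesday.
The range spans 126 days (inclusive of both endpoints).
126 = 7 × 18, so the span is exactly 18 full weeks.
Each full week contributes 3 days from the set (Tue, Wed, Sun): 18 × 3 = 54.
Total: 54.

54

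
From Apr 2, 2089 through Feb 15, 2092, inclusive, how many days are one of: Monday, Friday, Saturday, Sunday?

Apr 2, 2089 is a Saturday.
From Apr 2, 2089 to Feb 15, 2092 is 1050 days inclusive.
1050 = 7 × 150, so the span is exactly 150 full weeks.
Each full week contributes 4 days from the set (Mon, Fri, Sat, Sun): 150 × 4 = 600.
Total: 600.

600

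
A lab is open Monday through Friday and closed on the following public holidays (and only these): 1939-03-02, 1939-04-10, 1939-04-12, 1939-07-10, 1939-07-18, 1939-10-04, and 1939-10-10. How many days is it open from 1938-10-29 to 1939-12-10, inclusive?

283 business days

1938-10-29 is a Saturday.
The range spans 408 days (inclusive of both endpoints).
408 = 7 × 58 + 2, so there are 58 full weeks plus 2 extra days.
Each full week contributes 5 weekdays (Mon–Fri): 58 × 5 = 290.
The 2 extra days are Sat, Sun — none qualify.
Total: 290 + 0 = 290.
Holidays: 1939-03-02 (Thu); 1939-04-10 (Mon); 1939-04-12 (Wed); 1939-07-10 (Mon); 1939-07-18 (Tue); 1939-10-04 (Wed); 1939-10-10 (Tue).
All 7 holidays fall on weekdays, so subtract 7.
Business days: 290 − 7 = 283.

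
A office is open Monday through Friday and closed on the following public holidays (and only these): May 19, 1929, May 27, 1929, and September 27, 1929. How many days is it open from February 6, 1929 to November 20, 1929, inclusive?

204 working days

February 6, 1929 is a Wednesday.
From February 6, 1929 to November 20, 1929 is 288 days inclusive.
288 = 7 × 41 + 1, so there are 41 full weeks plus 1 extra day.
Each full week contributes 5 weekdays (Mon–Fri): 41 × 5 = 205.
The 1 extra day is Wed — 1 of them qualifies.
Total: 205 + 1 = 206.
Holidays: May 19, 1929 (Sun); May 27, 1929 (Mon); September 27, 1929 (Fri).
2 of the 3 holidays fall on weekdays; the rest are weekends and were already excluded.
Business days: 206 − 2 = 204.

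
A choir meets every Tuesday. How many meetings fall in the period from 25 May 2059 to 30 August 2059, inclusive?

25 May 2059 is a Sunday.
From 25 May 2059 to 30 August 2059 is 98 days inclusive.
98 = 7 × 14, so the span is exactly 14 full weeks.
Each full week contributes one Tuesday: 14 so far.

14 Tuesdays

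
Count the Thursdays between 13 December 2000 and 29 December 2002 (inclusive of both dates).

107

13 December 2000 is a Wednesday.
That's 747 days from start to end, counting both.
747 = 7 × 106 + 5, so there are 106 full weeks plus 5 extra days.
Each full week contributes one Thursday: 106 so far.
The 5 extra days are Wed, Thu, Fri, Sat, Sun — 1 of them qualifies.
Total: 106 + 1 = 107.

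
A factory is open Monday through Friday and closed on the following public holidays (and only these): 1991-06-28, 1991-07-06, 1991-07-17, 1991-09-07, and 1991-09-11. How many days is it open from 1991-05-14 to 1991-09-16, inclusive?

87 working days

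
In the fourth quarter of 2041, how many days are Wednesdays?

13

1 October 2041 is a Tuesday.
The range spans 92 days (inclusive of both endpoints).
92 = 7 × 13 + 1, so there are 13 full weeks plus 1 extra day.
Each full week contributes one Wednesday: 13 so far.
The 1 extra day is Tue — none qualify.
Total: 13 + 0 = 13.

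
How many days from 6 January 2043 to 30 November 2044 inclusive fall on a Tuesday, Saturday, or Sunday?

298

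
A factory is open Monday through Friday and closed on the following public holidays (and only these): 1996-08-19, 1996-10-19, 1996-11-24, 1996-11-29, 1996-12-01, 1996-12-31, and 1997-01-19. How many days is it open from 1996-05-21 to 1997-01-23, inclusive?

1996-05-21 is a Tuesday.
That's 248 days from start to end, counting both.
248 = 7 × 35 + 3, so there are 35 full weeks plus 3 extra days.
Each full week contributes 5 weekdays (Mon–Fri): 35 × 5 = 175.
The 3 extra days are Tue, Wed, Thu — 3 of them qualify.
Total: 175 + 3 = 178.
Holidays: 1996-08-19 (Mon); 1996-10-19 (Sat); 1996-11-24 (Sun); 1996-11-29 (Fri); 1996-12-01 (Sun); 1996-12-31 (Tue); 1997-01-19 (Sun).
3 of the 7 holidays fall on weekdays; the rest are weekends and were already excluded.
Business days: 178 − 3 = 175.

175 working days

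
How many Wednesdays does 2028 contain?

Jan 1, 2028 is a Saturday.
From Jan 1, 2028 to Dec 31, 2028 is 366 days inclusive.
366 = 7 × 52 + 2, so there are 52 full weeks plus 2 extra days.
Each full week contributes one Wednesday: 52 so far.
The 2 extra days are Saturday, Sunday — none qualify.
Total: 52 + 0 = 52.

52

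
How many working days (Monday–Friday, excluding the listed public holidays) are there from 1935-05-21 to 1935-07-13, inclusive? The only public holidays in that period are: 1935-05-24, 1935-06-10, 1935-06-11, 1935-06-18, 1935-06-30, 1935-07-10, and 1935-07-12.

33 working days

1935-05-21 is a Tuesday.
From 1935-05-21 to 1935-07-13 is 54 days inclusive.
54 = 7 × 7 + 5, so there are 7 full weeks plus 5 extra days.
Each full week contributes 5 weekdays (Mon–Fri): 7 × 5 = 35.
The 5 extra days are Tuesday, Wednesday, Thursday, Friday, Saturday — 4 of them qualify.
Total: 35 + 4 = 39.
Holidays: 1935-05-24 (Fri); 1935-06-10 (Mon); 1935-06-11 (Tue); 1935-06-18 (Tue); 1935-06-30 (Sun); 1935-07-10 (Wed); 1935-07-12 (Fri).
6 of the 7 holidays fall on weekdays; the rest are weekends and were already excluded.
Business days: 39 − 6 = 33.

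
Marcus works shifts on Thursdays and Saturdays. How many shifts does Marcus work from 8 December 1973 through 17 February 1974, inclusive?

8 December 1973 is a Saturday.
That's 72 days from start to end, counting both.
72 = 7 × 10 + 2, so there are 10 full weeks plus 2 extra days.
Each full week contributes 2 days from the set (Thu, Sat): 10 × 2 = 20.
The 2 extra days are Saturday, Sunday — 1 of them qualifies.
Total: 20 + 1 = 21.

21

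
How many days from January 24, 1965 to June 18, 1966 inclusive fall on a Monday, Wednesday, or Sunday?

219

January 24, 1965 is a Sunday.
From January 24, 1965 to June 18, 1966 is 511 days inclusive.
511 = 7 × 73, so the span is exactly 73 full weeks.
Each full week contributes 3 days from the set (Mon, Wed, Sun): 73 × 3 = 219.
Total: 219.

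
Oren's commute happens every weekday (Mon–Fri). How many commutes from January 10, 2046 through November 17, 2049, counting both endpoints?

1006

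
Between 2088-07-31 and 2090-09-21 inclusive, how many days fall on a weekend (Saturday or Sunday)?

2088-07-31 is a Saturday.
From 2088-07-31 to 2090-09-21 is 783 days inclusive.
783 = 7 × 111 + 6, so there are 111 full weeks plus 6 extra days.
Each full week contributes 2 weekend days (Sat, Sun): 111 × 2 = 222.
The 6 extra days are Saturday, Sunday, Monday, Tuesday, Wednesday, Thursday — 2 of them qualify.
Total: 222 + 2 = 224.

224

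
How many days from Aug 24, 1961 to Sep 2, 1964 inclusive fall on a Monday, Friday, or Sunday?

Aug 24, 1961 is a Thursday.
That's 1106 days from start to end, counting both.
1106 = 7 × 158, so the span is exactly 158 full weeks.
Each full week contributes 3 days from the set (Mon, Fri, Sun): 158 × 3 = 474.
Total: 474.

474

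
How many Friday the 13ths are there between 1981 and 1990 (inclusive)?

19

Friday-the-13ths by year:
1981: Feb, Mar, Nov
1982: Aug
1983: May
1984: Jan, Apr, Jul
1985: Sep, Dec
1986: Jun
1987: Feb, Mar, Nov
1988: May
1989: Jan, Oct
1990: Apr, Jul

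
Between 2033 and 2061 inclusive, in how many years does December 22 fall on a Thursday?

5

Day of week of December 22 in each year:
2033: Thu ✓, 2034: Fri, 2035: Sat, 2036: Mon, 2037: Tue, 2038: Wed, 2039: Thu ✓, 2040: Sat, 2041: Sun, 2042: Mon, 2043: Tue, 2044: Thu ✓, 2045: Fri, 2046: Sat, 2047: Sun, 2048: Tue, 2049: Wed, 2050: Thu ✓, 2051: Fri, 2052: Sun, 2053: Mon, 2054: Tue, 2055: Wed, 2056: Fri, 2057: Sat, 2058: Sun, 2059: Mon, 2060: Wed, 2061: Thu ✓
Thursdays: 2033, 2039, 2044, 2050, 2061.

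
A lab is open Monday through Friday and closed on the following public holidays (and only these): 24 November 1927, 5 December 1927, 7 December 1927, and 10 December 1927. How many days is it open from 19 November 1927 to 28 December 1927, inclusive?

25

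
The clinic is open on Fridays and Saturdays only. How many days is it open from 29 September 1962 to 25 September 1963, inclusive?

103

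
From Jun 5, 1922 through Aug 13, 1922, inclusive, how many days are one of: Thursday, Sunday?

Jun 5, 1922 is a Monday.
The range spans 70 days (inclusive of both endpoints).
70 = 7 × 10, so the span is exactly 10 full weeks.
Each full week contributes 2 days from the set (Thu, Sun): 10 × 2 = 20.
Total: 20.

20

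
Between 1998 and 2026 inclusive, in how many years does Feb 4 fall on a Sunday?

4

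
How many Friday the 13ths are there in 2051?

The 13th falls on a Friday when the month's 13th has weekday Fri.
Jan 13 is Fri ✓; Feb 13 is Mon; Mar 13 is Mon; Apr 13 is Thu; May 13 is Sat; Jun 13 is Tue; Jul 13 is Thu; Aug 13 is Sun; Sep 13 is Wed; Oct 13 is Fri ✓; Nov 13 is Mon; Dec 13 is Wed.
Friday the 13ths: Jan, Oct.

2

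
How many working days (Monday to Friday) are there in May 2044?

May 1, 2044 is a Sunday.
That's 31 days from start to end, counting both.
31 = 7 × 4 + 3, so there are 4 full weeks plus 3 extra days.
Each full week contributes 5 weekdays (Mon–Fri): 4 × 5 = 20.
The 3 extra days are Sun, Mon, Tue — 2 of them qualify.
Total: 20 + 2 = 22.

22 weekdays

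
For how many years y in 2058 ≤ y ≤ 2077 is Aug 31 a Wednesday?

3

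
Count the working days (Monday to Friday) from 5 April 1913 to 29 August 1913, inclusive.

105

5 April 1913 is a Saturday.
That's 147 days from start to end, counting both.
147 = 7 × 21, so the span is exactly 21 full weeks.
Each full week contributes 5 weekdays (Mon–Fri): 21 × 5 = 105.
Total: 105.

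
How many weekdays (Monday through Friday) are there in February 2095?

20

1 February 2095 is a Tuesday.
From 1 February 2095 to 28 February 2095 is 28 days inclusive.
28 = 7 × 4, so the span is exactly 4 full weeks.
Each full week contributes 5 weekdays (Mon–Fri): 4 × 5 = 20.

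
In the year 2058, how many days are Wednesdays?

52

January 1, 2058 is a Tuesday.
That's 365 days from start to end, counting both.
365 = 7 × 52 + 1, so there are 52 full weeks plus 1 extra day.
Each full week contributes one Wednesday: 52 so far.
The 1 extra day is Tuesday — none qualify.
Total: 52 + 0 = 52.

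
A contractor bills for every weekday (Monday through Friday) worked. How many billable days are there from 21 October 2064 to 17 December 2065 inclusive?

21 October 2064 is a Tuesday.
The range spans 423 days (inclusive of both endpoints).
423 = 7 × 60 + 3, so there are 60 full weeks plus 3 extra days.
Each full week contributes 5 weekdays (Mon–Fri): 60 × 5 = 300.
The 3 extra days are Tuesday, Wednesday, Thursday — 3 of them qualify.
Total: 300 + 3 = 303.

303 weekdays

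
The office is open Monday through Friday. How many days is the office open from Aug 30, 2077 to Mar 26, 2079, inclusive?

410 weekdays

Aug 30, 2077 is a Monday.
From Aug 30, 2077 to Mar 26, 2079 is 574 days inclusive.
574 = 7 × 82, so the span is exactly 82 full weeks.
Each full week contributes 5 weekdays (Mon–Fri): 82 × 5 = 410.
Total: 410.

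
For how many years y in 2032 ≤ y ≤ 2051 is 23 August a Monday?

3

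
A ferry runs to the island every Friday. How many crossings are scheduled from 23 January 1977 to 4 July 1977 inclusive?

23 January 1977 is a Sunday.
That's 163 days from start to end, counting both.
163 = 7 × 23 + 2, so there are 23 full weeks plus 2 extra days.
Each full week contributes one Friday: 23 so far.
The 2 extra days are Sun, Mon — none qualify.
Total: 23 + 0 = 23.

23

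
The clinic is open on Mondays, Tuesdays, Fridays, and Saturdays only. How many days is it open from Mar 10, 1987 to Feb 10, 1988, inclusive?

Mar 10, 1987 is a Tuesday.
From Mar 10, 1987 to Feb 10, 1988 is 338 days inclusive.
338 = 7 × 48 + 2, so there are 48 full weeks plus 2 extra days.
Each full week contributes 4 days from the set (Mon, Tue, Fri, Sat): 48 × 4 = 192.
The 2 extra days are Tuesday, Wednesday — 1 of them qualifies.
Total: 192 + 1 = 193.

193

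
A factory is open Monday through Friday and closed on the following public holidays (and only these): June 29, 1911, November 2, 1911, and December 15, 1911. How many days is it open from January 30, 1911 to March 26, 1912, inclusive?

January 30, 1911 is a Monday.
From January 30, 1911 to March 26, 1912 is 422 days inclusive.
422 = 7 × 60 + 2, so there are 60 full weeks plus 2 extra days.
Each full week contributes 5 weekdays (Mon–Fri): 60 × 5 = 300.
The 2 extra days are Mon, Tue — 2 of them qualify.
Total: 300 + 2 = 302.
Holidays: June 29, 1911 (Thu); November 2, 1911 (Thu); December 15, 1911 (Fri).
All 3 holidays fall on weekdays, so subtract 3.
Business days: 302 − 3 = 299.

299 business days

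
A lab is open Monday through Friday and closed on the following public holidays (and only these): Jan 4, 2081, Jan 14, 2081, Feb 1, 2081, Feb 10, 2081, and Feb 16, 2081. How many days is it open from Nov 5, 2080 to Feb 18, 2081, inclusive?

Nov 5, 2080 is a Tuesday.
The range spans 106 days (inclusive of both endpoints).
106 = 7 × 15 + 1, so there are 15 full weeks plus 1 extra day.
Each full week contributes 5 weekdays (Mon–Fri): 15 × 5 = 75.
The 1 extra day is Tuesday — 1 of them qualifies.
Total: 75 + 1 = 76.
Holidays: Jan 4, 2081 (Sat); Jan 14, 2081 (Tue); Feb 1, 2081 (Sat); Feb 10, 2081 (Mon); Feb 16, 2081 (Sun).
2 of the 5 holidays fall on weekdays; the rest are weekends and were already excluded.
Business days: 76 − 2 = 74.

74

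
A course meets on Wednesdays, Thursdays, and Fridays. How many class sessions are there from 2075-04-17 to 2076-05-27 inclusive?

2075-04-17 is a Wednesday.
The range spans 407 days (inclusive of both endpoints).
407 = 7 × 58 + 1, so there are 58 full weeks plus 1 extra day.
Each full week contributes 3 days from the set (Wed, Thu, Fri): 58 × 3 = 174.
The 1 extra day is Wed — 1 of them qualifies.
Total: 174 + 1 = 175.

175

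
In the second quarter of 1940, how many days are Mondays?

13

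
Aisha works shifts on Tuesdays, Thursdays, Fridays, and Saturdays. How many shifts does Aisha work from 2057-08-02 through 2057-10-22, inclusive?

2057-08-02 is a Thursday.
From 2057-08-02 to 2057-10-22 is 82 days inclusive.
82 = 7 × 11 + 5, so there are 11 full weeks plus 5 extra days.
Each full week contributes 4 days from the set (Tue, Thu, Fri, Sat): 11 × 4 = 44.
The 5 extra days are Thursday, Friday, Saturday, Sunday, Monday — 3 of them qualify.
Total: 44 + 3 = 47.

47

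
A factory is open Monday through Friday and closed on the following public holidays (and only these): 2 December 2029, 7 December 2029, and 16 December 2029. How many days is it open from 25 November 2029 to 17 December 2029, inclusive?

15

25 November 2029 is a Sunday.
From 25 November 2029 to 17 December 2029 is 23 days inclusive.
23 = 7 × 3 + 2, so there are 3 full weeks plus 2 extra days.
Each full week contributes 5 weekdays (Mon–Fri): 3 × 5 = 15.
The 2 extra days are Sunday, Monday — 1 of them qualifies.
Total: 15 + 1 = 16.
Holidays: 2 December 2029 (Sun); 7 December 2029 (Fri); 16 December 2029 (Sun).
1 of the 3 holidays fall on weekdays; the rest are weekends and were already excluded.
Business days: 16 − 1 = 15.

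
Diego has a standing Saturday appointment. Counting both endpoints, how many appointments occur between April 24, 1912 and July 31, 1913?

66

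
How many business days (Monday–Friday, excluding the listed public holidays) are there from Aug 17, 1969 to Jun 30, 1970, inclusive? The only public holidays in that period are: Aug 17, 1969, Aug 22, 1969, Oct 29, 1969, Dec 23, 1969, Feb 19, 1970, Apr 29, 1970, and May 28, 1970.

221

Aug 17, 1969 is a Sunday.
The range spans 318 days (inclusive of both endpoints).
318 = 7 × 45 + 3, so there are 45 full weeks plus 3 extra days.
Each full week contributes 5 weekdays (Mon–Fri): 45 × 5 = 225.
The 3 extra days are Sun, Mon, Tue — 2 of them qualify.
Total: 225 + 2 = 227.
Holidays: Aug 17, 1969 (Sun); Aug 22, 1969 (Fri); Oct 29, 1969 (Wed); Dec 23, 1969 (Tue); Feb 19, 1970 (Thu); Apr 29, 1970 (Wed); May 28, 1970 (Thu).
6 of the 7 holidays fall on weekdays; the rest are weekends and were already excluded.
Business days: 227 − 6 = 221.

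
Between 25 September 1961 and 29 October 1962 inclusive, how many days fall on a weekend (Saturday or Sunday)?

114

25 September 1961 is a Monday.
The range spans 400 days (inclusive of both endpoints).
400 = 7 × 57 + 1, so there are 57 full weeks plus 1 extra day.
Each full week contributes 2 weekend days (Sat, Sun): 57 × 2 = 114.
The 1 extra day is Monday — none qualify.
Total: 114 + 0 = 114.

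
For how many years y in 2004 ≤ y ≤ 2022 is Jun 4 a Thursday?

Day of week of June 4 in each year:
2004: Fri, 2005: Sat, 2006: Sun, 2007: Mon, 2008: Wed, 2009: Thu ✓, 2010: Fri, 2011: Sat, 2012: Mon, 2013: Tue, 2014: Wed, 2015: Thu ✓, 2016: Sat, 2017: Sun, 2018: Mon, 2019: Tue, 2020: Thu ✓, 2021: Fri, 2022: Sat
Thursdays: 2009, 2015, 2020.

3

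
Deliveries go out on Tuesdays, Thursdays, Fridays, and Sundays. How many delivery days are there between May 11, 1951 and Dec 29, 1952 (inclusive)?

May 11, 1951 is a Friday.
The range spans 599 days (inclusive of both endpoints).
599 = 7 × 85 + 4, so there are 85 full weeks plus 4 extra days.
Each full week contributes 4 days from the set (Tue, Thu, Fri, Sun): 85 × 4 = 340.
The 4 extra days are Friday, Saturday, Sunday, Monday — 2 of them qualify.
Total: 340 + 2 = 342.

342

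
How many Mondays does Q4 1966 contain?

1 October 1966 is a Saturday.
From 1 October 1966 to 31 December 1966 is 92 days inclusive.
92 = 7 × 13 + 1, so there are 13 full weeks plus 1 extra day.
Each full week contributes one Monday: 13 so far.
The 1 extra day is Saturday — none qualify.
Total: 13 + 0 = 13.

13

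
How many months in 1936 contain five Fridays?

4

A month has five Fridays exactly when Friday falls within its first (length − 28) days.
Jan: 31 days, starts Wed → 5 of Wed, Thu, Fri ✓
Feb: 29 days, starts Sat → 5 of Sat
Mar: 31 days, starts Sun → 5 of Sun, Mon, Tue
Apr: 30 days, starts Wed → 5 of Wed, Thu
May: 31 days, starts Fri → 5 of Fri, Sat, Sun ✓
Jun: 30 days, starts Mon → 5 of Mon, Tue
Jul: 31 days, starts Wed → 5 of Wed, Thu, Fri ✓
Aug: 31 days, starts Sat → 5 of Sat, Sun, Mon
Sep: 30 days, starts Tue → 5 of Tue, Wed
Oct: 31 days, starts Thu → 5 of Thu, Fri, Sat ✓
Nov: 30 days, starts Sun → 5 of Sun, Mon
Dec: 31 days, starts Tue → 5 of Tue, Wed, Thu
Months with five Fridays: Jan, May, Jul, Oct.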